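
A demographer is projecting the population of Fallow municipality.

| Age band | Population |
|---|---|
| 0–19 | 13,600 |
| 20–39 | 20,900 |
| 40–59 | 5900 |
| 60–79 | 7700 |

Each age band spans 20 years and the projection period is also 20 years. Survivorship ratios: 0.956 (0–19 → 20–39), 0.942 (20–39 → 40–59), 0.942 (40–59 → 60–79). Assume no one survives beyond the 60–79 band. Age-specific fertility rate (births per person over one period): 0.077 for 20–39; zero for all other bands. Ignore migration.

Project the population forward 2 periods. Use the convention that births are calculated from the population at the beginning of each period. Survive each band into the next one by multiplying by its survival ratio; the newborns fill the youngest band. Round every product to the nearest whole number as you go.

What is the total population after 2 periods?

33333

Numbering the bands 1..4 from youngest to oldest:
[period 1]
Births: 20900 × 0.077 = 1609
Band 2: 13600 × 0.956 = 13002
Band 3: 20900 × 0.942 = 19688
Band 4: 5900 × 0.942 = 5558
Giving 1609 / 13002 / 19688 / 5558.
[period 2]
Births: 13002 × 0.077 = 1001
Band 2: 1609 × 0.956 = 1538
Band 3: 13002 × 0.942 = 12248
Band 4: 19688 × 0.942 = 18546
Giving 1001 / 1538 / 12248 / 18546.
Total after period 2: 1001 + 1538 + 12248 + 18546 = 33333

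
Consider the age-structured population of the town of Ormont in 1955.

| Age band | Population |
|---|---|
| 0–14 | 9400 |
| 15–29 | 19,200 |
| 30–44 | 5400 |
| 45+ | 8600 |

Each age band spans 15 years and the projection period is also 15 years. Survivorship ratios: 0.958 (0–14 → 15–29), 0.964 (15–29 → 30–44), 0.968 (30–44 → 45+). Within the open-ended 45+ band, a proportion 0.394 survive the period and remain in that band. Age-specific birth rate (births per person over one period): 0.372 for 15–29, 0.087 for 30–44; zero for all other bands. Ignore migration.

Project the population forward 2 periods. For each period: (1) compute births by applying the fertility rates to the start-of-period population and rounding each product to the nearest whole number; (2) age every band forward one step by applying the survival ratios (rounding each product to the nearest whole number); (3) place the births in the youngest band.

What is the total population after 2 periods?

Call the groups 1 to 4, youngest first.
Period 1.
Births: 19200 * 0.372 = 7142 ; 5400 * 0.087 = 470 — total 7612
Group 2: 9400 * 0.958 = 9005
Group 3: 19200 * 0.964 = 18509
Group 4: 5400 * 0.968 + 8600 * 0.394 = 5227 + 3388 = 8615
Population now: 0–14=7612, 15–29=9005, 30–44=18509, 45+=8615
Period 2.
Births: 9005 * 0.372 = 3350 ; 18509 * 0.087 = 1610 — total 4960
Group 2: 7612 * 0.958 = 7292
Group 3: 9005 * 0.964 = 8681
Group 4: 18509 * 0.968 + 8615 * 0.394 = 17917 + 3394 = 21311
Population now: 0–14=4960, 15–29=7292, 30–44=8681, 45+=21311
Total after period 2: 4960 + 7292 + 8681 + 21311 = 42244

42244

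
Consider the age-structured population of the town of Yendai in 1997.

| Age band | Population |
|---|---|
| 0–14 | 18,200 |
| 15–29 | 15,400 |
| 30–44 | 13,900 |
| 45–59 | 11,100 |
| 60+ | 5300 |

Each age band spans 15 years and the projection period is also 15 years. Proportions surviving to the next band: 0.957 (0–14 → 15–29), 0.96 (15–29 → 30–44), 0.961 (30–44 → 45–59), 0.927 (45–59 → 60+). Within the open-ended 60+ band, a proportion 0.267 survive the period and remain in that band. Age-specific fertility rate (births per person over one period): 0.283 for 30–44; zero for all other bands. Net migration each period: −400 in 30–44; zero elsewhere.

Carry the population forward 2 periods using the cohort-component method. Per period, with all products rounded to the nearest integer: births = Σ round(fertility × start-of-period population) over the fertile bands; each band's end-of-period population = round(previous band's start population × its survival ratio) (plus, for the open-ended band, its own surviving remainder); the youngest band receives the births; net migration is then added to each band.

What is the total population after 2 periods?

Numbering the bands 1..5 from youngest to oldest:
After projecting period 1:
Births: 13900 × 0.283 = 3934
Band 2: 18200 × 0.957 = 17417
Band 3: 15400 × 0.96 = 14784
Band 4: 13900 × 0.961 = 13358
Band 5: 11100 × 0.927 + 5300 × 0.267 = 10290 + 1415 = 11705
Net migration: Band 3 − 400 → 14384
End of period: [3934, 17417, 14384, 13358, 11705]
After projecting period 2:
Births: 14384 × 0.283 = 4071
Band 2: 3934 × 0.957 = 3765
Band 3: 17417 × 0.96 = 16720
Band 4: 14384 × 0.961 = 13823
Band 5: 13358 × 0.927 + 11705 × 0.267 = 12383 + 3125 = 15508
Net migration: Band 3 − 400 → 16320
End of period: [4071, 3765, 16320, 13823, 15508]
Total after period 2: 4071 + 3765 + 16320 + 13823 + 15508 = 53487

53487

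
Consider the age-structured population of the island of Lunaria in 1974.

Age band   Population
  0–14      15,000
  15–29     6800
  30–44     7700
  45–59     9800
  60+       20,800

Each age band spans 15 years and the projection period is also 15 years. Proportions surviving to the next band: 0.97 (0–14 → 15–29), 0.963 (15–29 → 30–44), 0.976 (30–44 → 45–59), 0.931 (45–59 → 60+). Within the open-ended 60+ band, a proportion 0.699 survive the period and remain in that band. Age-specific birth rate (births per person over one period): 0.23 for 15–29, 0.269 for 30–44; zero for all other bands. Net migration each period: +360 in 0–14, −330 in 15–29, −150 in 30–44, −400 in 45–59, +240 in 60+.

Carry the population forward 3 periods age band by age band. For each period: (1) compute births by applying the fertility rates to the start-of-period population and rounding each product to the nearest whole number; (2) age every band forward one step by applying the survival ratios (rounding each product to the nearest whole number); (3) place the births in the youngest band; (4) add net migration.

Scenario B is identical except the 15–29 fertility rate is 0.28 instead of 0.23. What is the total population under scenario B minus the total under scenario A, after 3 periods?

1278

[period 1]
Births: 6800 * 0.23 = 1564 ; 7700 * 0.269 = 2071 — total 3635
15–29: 15000 * 0.97 = 14550
30–44: 6800 * 0.963 = 6548
45–59: 7700 * 0.976 = 7515
60+: 9800 * 0.931 + 20800 * 0.699 = 9124 + 14539 = 23663
Net migration: 0–14 + 360 → 3995; 15–29 − 330 → 14220; 30–44 − 150 → 6398; 45–59 − 400 → 7115; 60+ + 240 → 23903
→ [3995, 14220, 6398, 7115, 23903]
[period 2]
Births: 14220 * 0.23 = 3271 ; 6398 * 0.269 = 1721 — total 4992
15–29: 3995 * 0.97 = 3875
30–44: 14220 * 0.963 = 13694
45–59: 6398 * 0.976 = 6244
60+: 7115 * 0.931 + 23903 * 0.699 = 6624 + 16708 = 23332
Net migration: 0–14 + 360 → 5352; 15–29 − 330 → 3545; 30–44 − 150 → 13544; 45–59 − 400 → 5844; 60+ + 240 → 23572
→ [5352, 3545, 13544, 5844, 23572]
[period 3]
Births: 3545 * 0.23 = 815 ; 13544 * 0.269 = 3643 — total 4458
15–29: 5352 * 0.97 = 5191
30–44: 3545 * 0.963 = 3414
45–59: 13544 * 0.976 = 13219
60+: 5844 * 0.931 + 23572 * 0.699 = 5441 + 16477 = 21918
Net migration: 0–14 + 360 → 4818; 15–29 − 330 → 4861; 30–44 − 150 → 3264; 45–59 − 400 → 12819; 60+ + 240 → 22158
→ [4818, 4861, 3264, 12819, 22158]
Scenario A total after 3 periods: 47920
Scenario B projection —
[period 1]
Births: 6800 * 0.28 = 1904 ; 7700 * 0.269 = 2071 — total 3975
15–29: 15000 * 0.97 = 14550
30–44: 6800 * 0.963 = 6548
45–59: 7700 * 0.976 = 7515
60+: 9800 * 0.931 + 20800 * 0.699 = 9124 + 14539 = 23663
Net migration: 0–14 + 360 → 4335; 15–29 − 330 → 14220; 30–44 − 150 → 6398; 45–59 − 400 → 7115; 60+ + 240 → 23903
→ [4335, 14220, 6398, 7115, 23903]
[period 2]
Births: 14220 * 0.28 = 3982 ; 6398 * 0.269 = 1721 — total 5703
15–29: 4335 * 0.97 = 4205
30–44: 14220 * 0.963 = 13694
45–59: 6398 * 0.976 = 6244
60+: 7115 * 0.931 + 23903 * 0.699 = 6624 + 16708 = 23332
Net migration: 0–14 + 360 → 6063; 15–29 − 330 → 3875; 30–44 − 150 → 13544; 45–59 − 400 → 5844; 60+ + 240 → 23572
→ [6063, 3875, 13544, 5844, 23572]
[period 3]
Births: 3875 * 0.28 = 1085 ; 13544 * 0.269 = 3643 — total 4728
15–29: 6063 * 0.97 = 5881
30–44: 3875 * 0.963 = 3732
45–59: 13544 * 0.976 = 13219
60+: 5844 * 0.931 + 23572 * 0.699 = 5441 + 16477 = 21918
Net migration: 0–14 + 360 → 5088; 15–29 − 330 → 5551; 30–44 − 150 → 3582; 45–59 − 400 → 12819; 60+ + 240 → 22158
→ [5088, 5551, 3582, 12819, 22158]
Scenario B total after 3 periods: 49198
Difference B − A = 49198 − 47920 = 1278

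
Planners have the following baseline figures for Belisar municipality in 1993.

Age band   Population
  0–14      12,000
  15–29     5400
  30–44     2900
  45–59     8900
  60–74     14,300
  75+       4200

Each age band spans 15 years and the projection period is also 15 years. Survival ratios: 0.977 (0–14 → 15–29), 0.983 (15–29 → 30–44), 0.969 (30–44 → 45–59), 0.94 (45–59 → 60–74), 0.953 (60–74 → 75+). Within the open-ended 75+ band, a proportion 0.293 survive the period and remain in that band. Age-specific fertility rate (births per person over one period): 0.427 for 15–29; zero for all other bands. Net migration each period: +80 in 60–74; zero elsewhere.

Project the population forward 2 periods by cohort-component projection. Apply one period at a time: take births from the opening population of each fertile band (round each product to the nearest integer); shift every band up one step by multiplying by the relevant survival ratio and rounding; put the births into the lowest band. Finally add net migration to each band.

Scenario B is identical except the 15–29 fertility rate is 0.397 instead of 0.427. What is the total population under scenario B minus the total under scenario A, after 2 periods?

Let group 1 be 0–14 through group 6 = 75+.
[period 1]
Births: 5400 * 0.427 = 2306
Group 2: 12000 * 0.977 = 11724
Group 3: 5400 * 0.983 = 5308
Group 4: 2900 * 0.969 = 2810
Group 5: 8900 * 0.94 = 8366
Group 6: 14300 * 0.953 + 4200 * 0.293 = 13628 + 1231 = 14859
Net migration: Group 5 + 80 → 8446
Giving 2306 / 11724 / 5308 / 2810 / 8446 / 14859.
[period 2]
Births: 11724 * 0.427 = 5006
Group 2: 2306 * 0.977 = 2253
Group 3: 11724 * 0.983 = 11525
Group 4: 5308 * 0.969 = 5143
Group 5: 2810 * 0.94 = 2641
Group 6: 8446 * 0.953 + 14859 * 0.293 = 8049 + 4354 = 12403
Net migration: Group 5 + 80 → 2721
Giving 5006 / 2253 / 11525 / 5143 / 2721 / 12403.
Scenario A total after 2 periods: 39051
Scenario B projection —
[period 1]
Births: 5400 * 0.397 = 2144
Group 2: 12000 * 0.977 = 11724
Group 3: 5400 * 0.983 = 5308
Group 4: 2900 * 0.969 = 2810
Group 5: 8900 * 0.94 = 8366
Group 6: 14300 * 0.953 + 4200 * 0.293 = 13628 + 1231 = 14859
Net migration: Group 5 + 80 → 8446
Giving 2144 / 11724 / 5308 / 2810 / 8446 / 14859.
[period 2]
Births: 11724 * 0.397 = 4654
Group 2: 2144 * 0.977 = 2095
Group 3: 11724 * 0.983 = 11525
Group 4: 5308 * 0.969 = 5143
Group 5: 2810 * 0.94 = 2641
Group 6: 8446 * 0.953 + 14859 * 0.293 = 8049 + 4354 = 12403
Net migration: Group 5 + 80 → 2721
Giving 4654 / 2095 / 11525 / 5143 / 2721 / 12403.
Scenario B total after 2 periods: 38541
Difference B − A = 38541 − 39051 = -510

-510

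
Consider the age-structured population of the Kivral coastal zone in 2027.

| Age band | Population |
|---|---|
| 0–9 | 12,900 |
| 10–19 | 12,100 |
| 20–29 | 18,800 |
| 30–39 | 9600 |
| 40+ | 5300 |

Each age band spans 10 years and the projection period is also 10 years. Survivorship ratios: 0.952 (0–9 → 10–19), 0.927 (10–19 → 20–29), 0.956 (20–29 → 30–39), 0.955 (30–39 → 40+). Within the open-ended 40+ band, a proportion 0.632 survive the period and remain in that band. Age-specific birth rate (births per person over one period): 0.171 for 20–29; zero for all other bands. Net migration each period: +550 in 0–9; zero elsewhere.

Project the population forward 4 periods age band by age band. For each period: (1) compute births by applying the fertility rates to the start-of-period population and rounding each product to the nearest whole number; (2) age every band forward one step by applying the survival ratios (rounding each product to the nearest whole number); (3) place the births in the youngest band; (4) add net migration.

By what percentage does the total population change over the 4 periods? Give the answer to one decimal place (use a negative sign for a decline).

-39.1

Call the bands 1 to 5, youngest first.
Period 1.
Births: 18800 × 0.171 = 3215
Band 2: 12900 × 0.952 = 12281
Band 3: 12100 × 0.927 = 11217
Band 4: 18800 × 0.956 = 17973
Band 5: 9600 × 0.955 + 5300 × 0.632 = 9168 + 3350 = 12518
Net migration: Band 1 + 550 → 3765
Population now: 0–9=3765, 10–19=12281, 20–29=11217, 30–39=17973, 40+=12518
Period 2.
Births: 11217 × 0.171 = 1918
Band 2: 3765 × 0.952 = 3584
Band 3: 12281 × 0.927 = 11384
Band 4: 11217 × 0.956 = 10723
Band 5: 17973 × 0.955 + 12518 × 0.632 = 17164 + 7911 = 25075
Net migration: Band 1 + 550 → 2468
Population now: 0–9=2468, 10–19=3584, 20–29=11384, 30–39=10723, 40+=25075
Period 3.
Births: 11384 × 0.171 = 1947
Band 2: 2468 × 0.952 = 2350
Band 3: 3584 × 0.927 = 3322
Band 4: 11384 × 0.956 = 10883
Band 5: 10723 × 0.955 + 25075 × 0.632 = 10240 + 15847 = 26087
Net migration: Band 1 + 550 → 2497
Population now: 0–9=2497, 10–19=2350, 20–29=3322, 30–39=10883, 40+=26087
Period 4.
Births: 3322 × 0.171 = 568
Band 2: 2497 × 0.952 = 2377
Band 3: 2350 × 0.927 = 2178
Band 4: 3322 × 0.956 = 3176
Band 5: 10883 × 0.955 + 26087 × 0.632 = 10393 + 16487 = 26880
Net migration: Band 1 + 550 → 1118
Population now: 0–9=1118, 10–19=2377, 20–29=2178, 30–39=3176, 40+=26880
Total: 58700 → 35729; change = -22971; percentage change = -39.1%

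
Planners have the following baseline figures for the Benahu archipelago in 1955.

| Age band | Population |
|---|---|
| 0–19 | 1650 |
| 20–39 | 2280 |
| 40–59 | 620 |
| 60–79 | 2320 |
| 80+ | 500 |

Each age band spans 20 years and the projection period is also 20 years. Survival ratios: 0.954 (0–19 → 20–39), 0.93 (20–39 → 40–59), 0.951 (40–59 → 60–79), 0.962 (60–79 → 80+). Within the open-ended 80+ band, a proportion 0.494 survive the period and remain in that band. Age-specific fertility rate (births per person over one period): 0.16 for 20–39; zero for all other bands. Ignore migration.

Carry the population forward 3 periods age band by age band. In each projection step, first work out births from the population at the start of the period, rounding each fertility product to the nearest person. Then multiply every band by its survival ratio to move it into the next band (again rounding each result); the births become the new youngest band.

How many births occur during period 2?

252

— Period 1 —
Births: 2280 × 0.16 = 365
20–39: 1650 × 0.954 = 1574
40–59: 2280 × 0.93 = 2120
60–79: 620 × 0.951 = 590
80+: 2320 × 0.962 + 500 × 0.494 = 2232 + 247 = 2479
End of period: [365, 1574, 2120, 590, 2479]
— Period 2 —
Births: 1574 × 0.16 = 252
20–39: 365 × 0.954 = 348
40–59: 1574 × 0.93 = 1464
60–79: 2120 × 0.951 = 2016
80+: 590 × 0.962 + 2479 × 0.494 = 568 + 1225 = 1793
End of period: [252, 348, 1464, 2016, 1793]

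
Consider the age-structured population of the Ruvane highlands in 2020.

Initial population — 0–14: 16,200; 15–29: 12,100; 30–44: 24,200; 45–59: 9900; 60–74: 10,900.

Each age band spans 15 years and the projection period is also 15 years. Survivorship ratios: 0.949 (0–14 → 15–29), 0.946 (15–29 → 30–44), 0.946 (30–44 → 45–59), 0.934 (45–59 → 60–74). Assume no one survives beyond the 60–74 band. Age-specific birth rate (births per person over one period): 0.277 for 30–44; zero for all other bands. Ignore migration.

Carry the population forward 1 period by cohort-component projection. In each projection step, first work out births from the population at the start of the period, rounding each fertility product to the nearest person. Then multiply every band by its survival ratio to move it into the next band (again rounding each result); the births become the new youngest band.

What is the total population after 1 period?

65664

After projecting period 1:
Births: 24200 × 0.277 = 6703
15–29: 16200 × 0.949 = 15374
30–44: 12100 × 0.946 = 11447
45–59: 24200 × 0.946 = 22893
60–74: 9900 × 0.934 = 9247
End of period: [6703, 15374, 11447, 22893, 9247]
Total after period 1: 6703 + 15374 + 11447 + 22893 + 9247 = 65664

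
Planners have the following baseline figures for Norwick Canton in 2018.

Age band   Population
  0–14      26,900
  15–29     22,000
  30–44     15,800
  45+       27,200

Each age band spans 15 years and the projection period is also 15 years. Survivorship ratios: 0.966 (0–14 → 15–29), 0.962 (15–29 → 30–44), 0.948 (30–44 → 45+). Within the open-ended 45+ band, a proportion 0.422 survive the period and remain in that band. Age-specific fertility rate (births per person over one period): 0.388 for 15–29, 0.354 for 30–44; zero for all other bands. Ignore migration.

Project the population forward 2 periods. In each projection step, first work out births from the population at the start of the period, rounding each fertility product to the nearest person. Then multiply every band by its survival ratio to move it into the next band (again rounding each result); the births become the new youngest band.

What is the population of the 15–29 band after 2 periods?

13649

Numbering the groups 1..4 from youngest to oldest:
[period 1]
Births: 22000 × 0.388 = 8536, 15800 × 0.354 = 5593 → total 14129
Group 2: 26900 × 0.966 = 25985
Group 3: 22000 × 0.962 = 21164
Group 4: 15800 × 0.948 + 27200 × 0.422 = 14978 + 11478 = 26456
Giving 14129 / 25985 / 21164 / 26456.
[period 2]
Births: 25985 × 0.388 = 10082, 21164 × 0.354 = 7492 → total 17574
Group 2: 14129 × 0.966 = 13649
Group 3: 25985 × 0.962 = 24998
Group 4: 21164 × 0.948 + 26456 × 0.422 = 20063 + 11164 = 31227
Giving 17574 / 13649 / 24998 / 31227.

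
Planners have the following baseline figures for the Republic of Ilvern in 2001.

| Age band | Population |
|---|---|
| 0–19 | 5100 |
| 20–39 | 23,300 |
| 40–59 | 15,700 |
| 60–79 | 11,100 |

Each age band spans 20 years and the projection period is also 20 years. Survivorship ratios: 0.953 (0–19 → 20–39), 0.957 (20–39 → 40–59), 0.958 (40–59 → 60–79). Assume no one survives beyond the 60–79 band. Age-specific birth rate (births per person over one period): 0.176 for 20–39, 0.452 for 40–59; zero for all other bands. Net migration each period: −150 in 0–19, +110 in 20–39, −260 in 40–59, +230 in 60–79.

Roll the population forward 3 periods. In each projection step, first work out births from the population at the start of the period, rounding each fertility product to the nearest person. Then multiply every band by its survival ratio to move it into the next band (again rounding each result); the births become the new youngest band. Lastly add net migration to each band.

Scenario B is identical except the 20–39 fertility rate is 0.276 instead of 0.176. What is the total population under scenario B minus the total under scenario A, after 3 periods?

4274

Let group 1 be 0–19 through group 4 = 60–79.
Period 1.
Births: 23300 × 0.176 = 4101 ; 15700 × 0.452 = 7096 — total 11197
Group 2: 5100 × 0.953 = 4860
Group 3: 23300 × 0.957 = 22298
Group 4: 15700 × 0.958 = 15041
Net migration: Group 1 − 150 → 11047; Group 2 + 110 → 4970; Group 3 − 260 → 22038; Group 4 + 230 → 15271
Giving 11047 / 4970 / 22038 / 15271.
Period 2.
Births: 4970 × 0.176 = 875 ; 22038 × 0.452 = 9961 — total 10836
Group 2: 11047 × 0.953 = 10528
Group 3: 4970 × 0.957 = 4756
Group 4: 22038 × 0.958 = 21112
Net migration: Group 1 − 150 → 10686; Group 2 + 110 → 10638; Group 3 − 260 → 4496; Group 4 + 230 → 21342
Giving 10686 / 10638 / 4496 / 21342.
Period 3.
Births: 10638 × 0.176 = 1872 ; 4496 × 0.452 = 2032 — total 3904
Group 2: 10686 × 0.953 = 10184
Group 3: 10638 × 0.957 = 10181
Group 4: 4496 × 0.958 = 4307
Net migration: Group 1 − 150 → 3754; Group 2 + 110 → 10294; Group 3 − 260 → 9921; Group 4 + 230 → 4537
Giving 3754 / 10294 / 9921 / 4537.
Scenario A total after 3 periods: 28506
Scenario B projection —
Period 1.
Births: 23300 × 0.276 = 6431 ; 15700 × 0.452 = 7096 — total 13527
Group 2: 5100 × 0.953 = 4860
Group 3: 23300 × 0.957 = 22298
Group 4: 15700 × 0.958 = 15041
Net migration: Group 1 − 150 → 13377; Group 2 + 110 → 4970; Group 3 − 260 → 22038; Group 4 + 230 → 15271
Giving 13377 / 4970 / 22038 / 15271.
Period 2.
Births: 4970 × 0.276 = 1372 ; 22038 × 0.452 = 9961 — total 11333
Group 2: 13377 × 0.953 = 12748
Group 3: 4970 × 0.957 = 4756
Group 4: 22038 × 0.958 = 21112
Net migration: Group 1 − 150 → 11183; Group 2 + 110 → 12858; Group 3 − 260 → 4496; Group 4 + 230 → 21342
Giving 11183 / 12858 / 4496 / 21342.
Period 3.
Births: 12858 × 0.276 = 3549 ; 4496 × 0.452 = 2032 — total 5581
Group 2: 11183 × 0.953 = 10657
Group 3: 12858 × 0.957 = 12305
Group 4: 4496 × 0.958 = 4307
Net migration: Group 1 − 150 → 5431; Group 2 + 110 → 10767; Group 3 − 260 → 12045; Group 4 + 230 → 4537
Giving 5431 / 10767 / 12045 / 4537.
Scenario B total after 3 periods: 32780
Difference B − A = 32780 − 28506 = 4274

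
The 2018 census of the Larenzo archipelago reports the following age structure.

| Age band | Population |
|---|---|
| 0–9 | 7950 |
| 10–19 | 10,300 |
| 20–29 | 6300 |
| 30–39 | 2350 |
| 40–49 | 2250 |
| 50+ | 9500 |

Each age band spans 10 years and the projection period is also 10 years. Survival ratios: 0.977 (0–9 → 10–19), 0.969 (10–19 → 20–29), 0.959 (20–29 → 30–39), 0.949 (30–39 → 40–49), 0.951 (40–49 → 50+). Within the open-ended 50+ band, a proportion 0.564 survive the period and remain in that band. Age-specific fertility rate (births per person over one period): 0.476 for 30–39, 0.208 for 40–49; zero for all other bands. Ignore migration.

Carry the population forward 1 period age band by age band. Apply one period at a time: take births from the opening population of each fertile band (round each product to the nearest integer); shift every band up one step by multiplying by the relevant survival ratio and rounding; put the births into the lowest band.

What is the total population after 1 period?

35105

— Period 1 —
Births: 2350 × 0.476 = 1119, 2250 × 0.208 = 468 ⇒ total 1587
10–19: 7950 × 0.977 = 7767
20–29: 10300 × 0.969 = 9981
30–39: 6300 × 0.959 = 6042
40–49: 2350 × 0.949 = 2230
50+: 2250 × 0.951 + 9500 × 0.564 = 2140 + 5358 = 7498
Giving 1587 / 7767 / 9981 / 6042 / 2230 / 7498.
Total after period 1: 1587 + 7767 + 9981 + 6042 + 2230 + 7498 = 35105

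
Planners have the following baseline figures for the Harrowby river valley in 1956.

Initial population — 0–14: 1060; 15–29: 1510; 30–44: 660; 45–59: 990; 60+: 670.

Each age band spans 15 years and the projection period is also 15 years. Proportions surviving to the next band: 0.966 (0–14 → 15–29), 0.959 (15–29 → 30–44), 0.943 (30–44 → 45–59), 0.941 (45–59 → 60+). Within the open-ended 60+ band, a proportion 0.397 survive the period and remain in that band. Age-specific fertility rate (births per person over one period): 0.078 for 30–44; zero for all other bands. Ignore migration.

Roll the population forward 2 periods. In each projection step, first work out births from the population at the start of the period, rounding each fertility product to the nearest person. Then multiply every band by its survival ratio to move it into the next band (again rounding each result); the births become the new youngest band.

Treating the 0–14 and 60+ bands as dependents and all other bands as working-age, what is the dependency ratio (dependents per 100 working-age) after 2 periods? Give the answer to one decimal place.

49.0

Numbering the groups 1..5 from youngest to oldest:
Period 1.
Births: 660 × 0.078 = 51
Group 2: 1060 × 0.966 = 1024
Group 3: 1510 × 0.959 = 1448
Group 4: 660 × 0.943 = 622
Group 5: 990 × 0.941 + 670 × 0.397 = 932 + 266 = 1198
Population now: 0–14=51, 15–29=1024, 30–44=1448, 45–59=622, 60+=1198
Period 2.
Births: 1448 × 0.078 = 113
Group 2: 51 × 0.966 = 49
Group 3: 1024 × 0.959 = 982
Group 4: 1448 × 0.943 = 1365
Group 5: 622 × 0.941 + 1198 × 0.397 = 585 + 476 = 1061
Population now: 0–14=113, 15–29=49, 30–44=982, 45–59=1365, 60+=1061
Dependents (band 0–14 + band 60+) = 113 + 1061 = 1174; working-age = 2396; ratio = 1174/2396 × 100 = 49.0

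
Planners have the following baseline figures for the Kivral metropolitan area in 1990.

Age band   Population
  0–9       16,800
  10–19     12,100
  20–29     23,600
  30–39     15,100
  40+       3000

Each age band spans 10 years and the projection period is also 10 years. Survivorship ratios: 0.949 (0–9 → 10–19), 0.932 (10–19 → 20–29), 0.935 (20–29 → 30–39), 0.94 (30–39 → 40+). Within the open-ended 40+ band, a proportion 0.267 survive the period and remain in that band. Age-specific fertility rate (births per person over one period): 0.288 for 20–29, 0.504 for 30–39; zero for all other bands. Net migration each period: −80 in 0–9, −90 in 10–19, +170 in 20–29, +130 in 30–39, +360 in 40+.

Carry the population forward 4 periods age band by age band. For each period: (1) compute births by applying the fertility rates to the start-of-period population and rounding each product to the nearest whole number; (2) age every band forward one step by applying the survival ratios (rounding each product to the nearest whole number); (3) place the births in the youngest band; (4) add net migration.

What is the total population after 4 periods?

Numbering the bands 1..5 from youngest to oldest:
Period 1:
Births: 23600 × 0.288 = 6797, 15100 × 0.504 = 7610 ⇒ total 14407
Band 2: 16800 × 0.949 = 15943
Band 3: 12100 × 0.932 = 11277
Band 4: 23600 × 0.935 = 22066
Band 5: 15100 × 0.94 + 3000 × 0.267 = 14194 + 801 = 14995
Net migration: Band 1 − 80 → 14327; Band 2 − 90 → 15853; Band 3 + 170 → 11447; Band 4 + 130 → 22196; Band 5 + 360 → 15355
Giving 14327 / 15853 / 11447 / 22196 / 15355.
Period 2:
Births: 11447 × 0.288 = 3297, 22196 × 0.504 = 11187 ⇒ total 14484
Band 2: 14327 × 0.949 = 13596
Band 3: 15853 × 0.932 = 14775
Band 4: 11447 × 0.935 = 10703
Band 5: 22196 × 0.94 + 15355 × 0.267 = 20864 + 4100 = 24964
Net migration: Band 1 − 80 → 14404; Band 2 − 90 → 13506; Band 3 + 170 → 14945; Band 4 + 130 → 10833; Band 5 + 360 → 25324
Giving 14404 / 13506 / 14945 / 10833 / 25324.
Period 3:
Births: 14945 × 0.288 = 4304, 10833 × 0.504 = 5460 ⇒ total 9764
Band 2: 14404 × 0.949 = 13669
Band 3: 13506 × 0.932 = 12588
Band 4: 14945 × 0.935 = 13974
Band 5: 10833 × 0.94 + 25324 × 0.267 = 10183 + 6762 = 16945
Net migration: Band 1 − 80 → 9684; Band 2 − 90 → 13579; Band 3 + 170 → 12758; Band 4 + 130 → 14104; Band 5 + 360 → 17305
Giving 9684 / 13579 / 12758 / 14104 / 17305.
Period 4:
Births: 12758 × 0.288 = 3674, 14104 × 0.504 = 7108 ⇒ total 10782
Band 2: 9684 × 0.949 = 9190
Band 3: 13579 × 0.932 = 12656
Band 4: 12758 × 0.935 = 11929
Band 5: 14104 × 0.94 + 17305 × 0.267 = 13258 + 4620 = 17878
Net migration: Band 1 − 80 → 10702; Band 2 − 90 → 9100; Band 3 + 170 → 12826; Band 4 + 130 → 12059; Band 5 + 360 → 18238
Giving 10702 / 9100 / 12826 / 12059 / 18238.
Total after period 4: 10702 + 9100 + 12826 + 12059 + 18238 = 62925

62925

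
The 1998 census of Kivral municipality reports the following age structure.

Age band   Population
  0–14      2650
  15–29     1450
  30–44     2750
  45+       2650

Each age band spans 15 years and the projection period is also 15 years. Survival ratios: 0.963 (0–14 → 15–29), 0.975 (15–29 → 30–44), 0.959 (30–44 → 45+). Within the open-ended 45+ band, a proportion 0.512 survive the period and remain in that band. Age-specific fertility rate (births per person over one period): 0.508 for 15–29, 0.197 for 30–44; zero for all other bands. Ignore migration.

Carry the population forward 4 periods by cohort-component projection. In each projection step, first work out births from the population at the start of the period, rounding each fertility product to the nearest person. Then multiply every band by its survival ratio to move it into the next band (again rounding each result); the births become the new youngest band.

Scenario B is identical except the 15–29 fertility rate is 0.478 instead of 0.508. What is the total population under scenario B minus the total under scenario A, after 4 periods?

Let group 1 be 0–14 through group 4 = 45+.
Period 1.
Births: 1450 × 0.508 = 737 ; 2750 × 0.197 = 542 → 1279
Group 2: 2650 × 0.963 = 2552
Group 3: 1450 × 0.975 = 1414
Group 4: 2750 × 0.959 + 2650 × 0.512 = 2637 + 1357 = 3994
End of period: [1279, 2552, 1414, 3994]
Period 2.
Births: 2552 × 0.508 = 1296 ; 1414 × 0.197 = 279 → 1575
Group 2: 1279 × 0.963 = 1232
Group 3: 2552 × 0.975 = 2488
Group 4: 1414 × 0.959 + 3994 × 0.512 = 1356 + 2045 = 3401
End of period: [1575, 1232, 2488, 3401]
Period 3.
Births: 1232 × 0.508 = 626 ; 2488 × 0.197 = 490 → 1116
Group 2: 1575 × 0.963 = 1517
Group 3: 1232 × 0.975 = 1201
Group 4: 2488 × 0.959 + 3401 × 0.512 = 2386 + 1741 = 4127
End of period: [1116, 1517, 1201, 4127]
Period 4.
Births: 1517 × 0.508 = 771 ; 1201 × 0.197 = 237 → 1008
Group 2: 1116 × 0.963 = 1075
Group 3: 1517 × 0.975 = 1479
Group 4: 1201 × 0.959 + 4127 × 0.512 = 1152 + 2113 = 3265
End of period: [1008, 1075, 1479, 3265]
Scenario A total after 4 periods: 6827
Scenario B projection —
Period 1.
Births: 1450 × 0.478 = 693 ; 2750 × 0.197 = 542 → 1235
Group 2: 2650 × 0.963 = 2552
Group 3: 1450 × 0.975 = 1414
Group 4: 2750 × 0.959 + 2650 × 0.512 = 2637 + 1357 = 3994
End of period: [1235, 2552, 1414, 3994]
Period 2.
Births: 2552 × 0.478 = 1220 ; 1414 × 0.197 = 279 → 1499
Group 2: 1235 × 0.963 = 1189
Group 3: 2552 × 0.975 = 2488
Group 4: 1414 × 0.959 + 3994 × 0.512 = 1356 + 2045 = 3401
End of period: [1499, 1189, 2488, 3401]
Period 3.
Births: 1189 × 0.478 = 568 ; 2488 × 0.197 = 490 → 1058
Group 2: 1499 × 0.963 = 1444
Group 3: 1189 × 0.975 = 1159
Group 4: 2488 × 0.959 + 3401 × 0.512 = 2386 + 1741 = 4127
End of period: [1058, 1444, 1159, 4127]
Period 4.
Births: 1444 × 0.478 = 690 ; 1159 × 0.197 = 228 → 918
Group 2: 1058 × 0.963 = 1019
Group 3: 1444 × 0.975 = 1408
Group 4: 1159 × 0.959 + 4127 × 0.512 = 1111 + 2113 = 3224
End of period: [918, 1019, 1408, 3224]
Scenario B total after 4 periods: 6569
Difference B − A = 6569 − 6827 = -258

-258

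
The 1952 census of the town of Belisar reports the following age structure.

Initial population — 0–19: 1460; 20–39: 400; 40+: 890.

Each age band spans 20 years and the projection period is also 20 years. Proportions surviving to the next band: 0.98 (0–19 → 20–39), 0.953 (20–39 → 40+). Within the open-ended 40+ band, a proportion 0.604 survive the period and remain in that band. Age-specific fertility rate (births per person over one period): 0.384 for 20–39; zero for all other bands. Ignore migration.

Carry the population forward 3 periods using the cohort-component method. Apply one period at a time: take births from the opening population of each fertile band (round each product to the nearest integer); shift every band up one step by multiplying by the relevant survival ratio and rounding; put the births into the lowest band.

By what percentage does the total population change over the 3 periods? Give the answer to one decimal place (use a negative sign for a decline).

-30.9

Numbering the bands 1..3 from youngest to oldest:
Period 1.
Births: 400 × 0.384 = 154
Band 2: 1460 × 0.98 = 1431
Band 3: 400 × 0.953 + 890 × 0.604 = 381 + 538 = 919
End of period: [154, 1431, 919]
Period 2.
Births: 1431 × 0.384 = 550
Band 2: 154 × 0.98 = 151
Band 3: 1431 × 0.953 + 919 × 0.604 = 1364 + 555 = 1919
End of period: [550, 151, 1919]
Period 3.
Births: 151 × 0.384 = 58
Band 2: 550 × 0.98 = 539
Band 3: 151 × 0.953 + 1919 × 0.604 = 144 + 1159 = 1303
End of period: [58, 539, 1303]
Total: 2750 → 1900; change = -850; percentage change = -30.9%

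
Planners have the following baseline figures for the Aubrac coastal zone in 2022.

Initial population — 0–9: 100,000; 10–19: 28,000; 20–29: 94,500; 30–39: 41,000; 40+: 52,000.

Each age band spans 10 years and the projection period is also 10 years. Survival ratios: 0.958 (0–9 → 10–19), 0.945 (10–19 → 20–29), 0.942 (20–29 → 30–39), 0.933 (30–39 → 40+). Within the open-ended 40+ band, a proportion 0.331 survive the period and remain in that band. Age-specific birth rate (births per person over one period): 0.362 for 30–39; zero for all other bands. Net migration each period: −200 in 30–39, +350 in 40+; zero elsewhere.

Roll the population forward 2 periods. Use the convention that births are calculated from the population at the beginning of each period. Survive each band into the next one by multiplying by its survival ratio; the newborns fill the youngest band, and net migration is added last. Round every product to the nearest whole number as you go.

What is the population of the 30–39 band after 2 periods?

24725

After projecting period 1:
Births: 41000 × 0.362 = 14842
10–19: 100000 × 0.958 = 95800
20–29: 28000 × 0.945 = 26460
30–39: 94500 × 0.942 = 89019
40+: 41000 × 0.933 + 52000 × 0.331 = 38253 + 17212 = 55465
Net migration: 30–39 − 200 → 88819; 40+ + 350 → 55815
End of period: [14842, 95800, 26460, 88819, 55815]
After projecting period 2:
Births: 88819 × 0.362 = 32152
10–19: 14842 × 0.958 = 14219
20–29: 95800 × 0.945 = 90531
30–39: 26460 × 0.942 = 24925
40+: 88819 × 0.933 + 55815 × 0.331 = 82868 + 18475 = 101343
Net migration: 30–39 − 200 → 24725; 40+ + 350 → 101693
End of period: [32152, 14219, 90531, 24725, 101693]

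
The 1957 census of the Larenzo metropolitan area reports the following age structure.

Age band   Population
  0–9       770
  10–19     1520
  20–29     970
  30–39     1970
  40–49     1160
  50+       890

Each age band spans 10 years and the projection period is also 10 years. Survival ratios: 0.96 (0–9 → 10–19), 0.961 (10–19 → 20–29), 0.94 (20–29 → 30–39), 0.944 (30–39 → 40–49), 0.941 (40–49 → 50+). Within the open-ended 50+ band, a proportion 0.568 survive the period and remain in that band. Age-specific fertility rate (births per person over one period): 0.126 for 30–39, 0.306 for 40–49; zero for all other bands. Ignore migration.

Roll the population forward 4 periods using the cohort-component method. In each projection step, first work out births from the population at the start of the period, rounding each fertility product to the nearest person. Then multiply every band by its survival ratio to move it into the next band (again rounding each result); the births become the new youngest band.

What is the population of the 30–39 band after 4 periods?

523

Numbering the bands 1..6 from youngest to oldest:
After projecting period 1:
Births: 1970 × 0.126 = 248 ; 1160 × 0.306 = 355 → 603
Band 2: 770 × 0.96 = 739
Band 3: 1520 × 0.961 = 1461
Band 4: 970 × 0.94 = 912
Band 5: 1970 × 0.944 = 1860
Band 6: 1160 × 0.941 + 890 × 0.568 = 1092 + 506 = 1598
End of period: [603, 739, 1461, 912, 1860, 1598]
After projecting period 2:
Births: 912 × 0.126 = 115 ; 1860 × 0.306 = 569 → 684
Band 2: 603 × 0.96 = 579
Band 3: 739 × 0.961 = 710
Band 4: 1461 × 0.94 = 1373
Band 5: 912 × 0.944 = 861
Band 6: 1860 × 0.941 + 1598 × 0.568 = 1750 + 908 = 2658
End of period: [684, 579, 710, 1373, 861, 2658]
After projecting period 3:
Births: 1373 × 0.126 = 173 ; 861 × 0.306 = 263 → 436
Band 2: 684 × 0.96 = 657
Band 3: 579 × 0.961 = 556
Band 4: 710 × 0.94 = 667
Band 5: 1373 × 0.944 = 1296
Band 6: 861 × 0.941 + 2658 × 0.568 = 810 + 1510 = 2320
End of period: [436, 657, 556, 667, 1296, 2320]
After projecting period 4:
Births: 667 × 0.126 = 84 ; 1296 × 0.306 = 397 → 481
Band 2: 436 × 0.96 = 419
Band 3: 657 × 0.961 = 631
Band 4: 556 × 0.94 = 523
Band 5: 667 × 0.944 = 630
Band 6: 1296 × 0.941 + 2320 × 0.568 = 1220 + 1318 = 2538
End of period: [481, 419, 631, 523, 630, 2538]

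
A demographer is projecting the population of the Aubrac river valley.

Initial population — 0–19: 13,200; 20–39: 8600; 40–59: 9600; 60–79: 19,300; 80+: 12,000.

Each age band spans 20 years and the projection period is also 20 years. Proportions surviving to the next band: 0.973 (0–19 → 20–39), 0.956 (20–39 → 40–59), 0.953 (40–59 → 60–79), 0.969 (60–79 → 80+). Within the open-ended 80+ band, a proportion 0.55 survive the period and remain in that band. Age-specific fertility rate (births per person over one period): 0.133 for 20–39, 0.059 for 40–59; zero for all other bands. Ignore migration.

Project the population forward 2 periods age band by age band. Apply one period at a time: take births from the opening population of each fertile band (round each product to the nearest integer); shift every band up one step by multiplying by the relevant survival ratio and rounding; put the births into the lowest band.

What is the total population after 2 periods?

[period 1]
Births: 8600 * 0.133 = 1144, 9600 * 0.059 = 566 ⇒ total 1710
20–39: 13200 * 0.973 = 12844
40–59: 8600 * 0.956 = 8222
60–79: 9600 * 0.953 = 9149
80+: 19300 * 0.969 + 12000 * 0.55 = 18702 + 6600 = 25302
Giving 1710 / 12844 / 8222 / 9149 / 25302.
[period 2]
Births: 12844 * 0.133 = 1708, 8222 * 0.059 = 485 ⇒ total 2193
20–39: 1710 * 0.973 = 1664
40–59: 12844 * 0.956 = 12279
60–79: 8222 * 0.953 = 7836
80+: 9149 * 0.969 + 25302 * 0.55 = 8865 + 13916 = 22781
Giving 2193 / 1664 / 12279 / 7836 / 22781.
Total after period 2: 2193 + 1664 + 12279 + 7836 + 22781 = 46753

46753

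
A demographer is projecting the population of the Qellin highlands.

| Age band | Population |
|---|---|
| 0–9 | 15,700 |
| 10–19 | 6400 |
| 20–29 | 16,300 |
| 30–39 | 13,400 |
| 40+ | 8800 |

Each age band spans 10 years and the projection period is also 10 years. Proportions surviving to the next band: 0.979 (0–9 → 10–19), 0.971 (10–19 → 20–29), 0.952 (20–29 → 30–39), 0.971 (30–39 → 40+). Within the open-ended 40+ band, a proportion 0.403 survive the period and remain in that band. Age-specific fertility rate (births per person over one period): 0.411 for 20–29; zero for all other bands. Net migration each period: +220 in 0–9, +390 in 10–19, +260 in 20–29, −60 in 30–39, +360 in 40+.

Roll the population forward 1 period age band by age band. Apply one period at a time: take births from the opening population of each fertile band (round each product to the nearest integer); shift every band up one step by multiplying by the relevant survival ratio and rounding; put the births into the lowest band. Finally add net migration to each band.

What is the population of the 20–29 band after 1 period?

6474

Call the bands 1 to 5, youngest first.
[period 1]
Births: 16300 × 0.411 = 6699
Band 2: 15700 × 0.979 = 15370
Band 3: 6400 × 0.971 = 6214
Band 4: 16300 × 0.952 = 15518
Band 5: 13400 × 0.971 + 8800 × 0.403 = 13011 + 3546 = 16557
Net migration: Band 1 + 220 → 6919; Band 2 + 390 → 15760; Band 3 + 260 → 6474; Band 4 − 60 → 15458; Band 5 + 360 → 16917
Giving 6919 / 15760 / 6474 / 15458 / 16917.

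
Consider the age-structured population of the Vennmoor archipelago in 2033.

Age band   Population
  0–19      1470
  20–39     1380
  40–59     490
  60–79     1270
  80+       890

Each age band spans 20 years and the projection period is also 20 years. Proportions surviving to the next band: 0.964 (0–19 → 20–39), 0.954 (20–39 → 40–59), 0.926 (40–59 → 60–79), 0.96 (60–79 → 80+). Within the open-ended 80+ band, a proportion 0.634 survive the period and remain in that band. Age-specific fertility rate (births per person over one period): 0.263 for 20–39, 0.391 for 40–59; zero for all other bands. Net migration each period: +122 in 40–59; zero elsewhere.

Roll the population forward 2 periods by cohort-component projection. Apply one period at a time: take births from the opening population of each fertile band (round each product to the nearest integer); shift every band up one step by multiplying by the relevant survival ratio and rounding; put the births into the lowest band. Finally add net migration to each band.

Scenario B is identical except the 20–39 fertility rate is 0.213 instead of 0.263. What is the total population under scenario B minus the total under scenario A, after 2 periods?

[period 1]
Births: 1380 × 0.263 = 363, 490 × 0.391 = 192 → 555
20–39: 1470 × 0.964 = 1417
40–59: 1380 × 0.954 = 1317
60–79: 490 × 0.926 = 454
80+: 1270 × 0.96 + 890 × 0.634 = 1219 + 564 = 1783
Net migration: 40–59 + 122 → 1439
Population now: 0–19=555, 20–39=1417, 40–59=1439, 60–79=454, 80+=1783
[period 2]
Births: 1417 × 0.263 = 373, 1439 × 0.391 = 563 → 936
20–39: 555 × 0.964 = 535
40–59: 1417 × 0.954 = 1352
60–79: 1439 × 0.926 = 1333
80+: 454 × 0.96 + 1783 × 0.634 = 436 + 1130 = 1566
Net migration: 40–59 + 122 → 1474
Population now: 0–19=936, 20–39=535, 40–59=1474, 60–79=1333, 80+=1566
Scenario A total after 2 periods: 5844
Scenario B projection —
[period 1]
Births: 1380 × 0.213 = 294, 490 × 0.391 = 192 → 486
20–39: 1470 × 0.964 = 1417
40–59: 1380 × 0.954 = 1317
60–79: 490 × 0.926 = 454
80+: 1270 × 0.96 + 890 × 0.634 = 1219 + 564 = 1783
Net migration: 40–59 + 122 → 1439
Population now: 0–19=486, 20–39=1417, 40–59=1439, 60–79=454, 80+=1783
[period 2]
Births: 1417 × 0.213 = 302, 1439 × 0.391 = 563 → 865
20–39: 486 × 0.964 = 469
40–59: 1417 × 0.954 = 1352
60–79: 1439 × 0.926 = 1333
80+: 454 × 0.96 + 1783 × 0.634 = 436 + 1130 = 1566
Net migration: 40–59 + 122 → 1474
Population now: 0–19=865, 20–39=469, 40–59=1474, 60–79=1333, 80+=1566
Scenario B total after 2 periods: 5707
Difference B − A = 5707 − 5844 = -137

-137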